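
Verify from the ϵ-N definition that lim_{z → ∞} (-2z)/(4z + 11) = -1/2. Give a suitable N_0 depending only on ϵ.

N_0 = (11/8)/ϵ

Let ϵ > 0. We seek N_0 > 0 such that z > N_0 implies |(-2z)/(4z + 11) + 1/2| < ϵ.
(-2z)/(4z + 11) + 1/2 = (4(-2z) − (-2)(4z + 11)) / (4(4z + 11)) = 22/(4(4z + 11)).
For z > 0 we have 4z + 11 > 4z, so |(-2z)/(4z + 11) + 1/2| = 22/(4(4z + 11)) < 22/(4·4z) = (11/8)/z.
Thus |(-2z)/(4z + 11) + 1/2| < ϵ whenever z > (11/8)/ϵ.
Take N_0 = (11/8)/ϵ. If z > N_0 then |(-2z)/(4z + 11) + 1/2| < (11/8)/z < ϵ.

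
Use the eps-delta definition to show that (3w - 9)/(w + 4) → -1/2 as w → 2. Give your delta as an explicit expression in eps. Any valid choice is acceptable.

delta = min(3, (6/7)eps)

Suppose eps > 0. We want delta > 0 with 0 < |w − 2| < delta ⇒ |(3w - 9)/(w + 4) + 1/2| < eps.
Combining over a common denominator, (3w - 9)/(w + 4) + 1/2 = [(3w - 9)·6 − (-3)·(w + 4)] / [6·(w + 4)] = 21(w − 2) / (6(w + 4)).
So |(3w - 9)/(w + 4) + 1/2| = 21|w − 2| / (6·|w + 4|).
Restrict delta ≤ 3. Then |w − 2| < 3 gives |w + 4| = |(w − 2) + 6| ≥ 6 − 3 = 3.
Hence |(3w - 9)/(w + 4) + 1/2| < 21|w − 2|/(6·3) = (7/6)|w − 2|, which is < eps once |w − 2| < (6/7)eps.
Take delta = min(3, (6/7)eps). Then 0 < |w − 2| < delta forces both bounds, so |(3w - 9)/(w + 4) + 1/2| < eps.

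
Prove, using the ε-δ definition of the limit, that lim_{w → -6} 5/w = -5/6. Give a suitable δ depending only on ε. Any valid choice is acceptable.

δ = min(3, (18/5)ε)

Suppose ε > 0. We seek δ > 0 such that 0 < |w + 6| < δ implies |5/w + 5/6| < ε.
|5/w + 5/6| = 5·|-6 − w|/(6·|w|) = 5|w + 6|/(6|w|).
Require δ ≤ 3 so that |w| > 6 − 3 = 3, hence 6|w| > 18.
Then |5/w + 5/6| < 5|w + 6|/18, which is < ε when |w + 6| < (18/5)ε.
Take δ = min(3, (18/5)ε). Then 0 < |w + 6| < δ gives both |w + 6| < 3 and |w + 6| < (18/5)ε, so |5/w + 5/6| < ε.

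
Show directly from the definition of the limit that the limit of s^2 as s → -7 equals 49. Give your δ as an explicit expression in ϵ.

δ = min(1, ϵ/15)

Fix ϵ > 0. We seek δ > 0 with 0 < |s + 7| < δ ⇒ |s^2 − 49| < ϵ.
Factor: s^2 − 49 = (s + 7)(s - 7), so |s^2 − 49| = |s + 7|·|s - 7|.
Restrict δ ≤ 1. Then |s + 7| < 1 gives |s| < 8, so by the triangle inequality |s - 7| ≤ 8 + 7 = 15.
Hence |s^2 − 49| ≤ 15|s + 7|, which is < ϵ once |s + 7| < ϵ/15.
Take δ = min(1, ϵ/15). If 0 < |s + 7| < δ then both bounds hold and |s^2 − 49| ≤ 15|s + 7| < 15·(ϵ/15) = ϵ.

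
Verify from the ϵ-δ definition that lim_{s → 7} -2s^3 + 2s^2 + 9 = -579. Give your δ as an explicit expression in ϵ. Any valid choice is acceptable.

δ = min(1, ϵ/308)

Suppose ϵ > 0. We want δ > 0 such that 0 < |s − 7| < δ implies |(-2s^3 + 2s^2 + 9) + 579| < ϵ.
(-2s^3 + 2s^2 + 9) + 579 = -2s^3 + 2s^2 + 588 = (s − 7)(-2s^2 - 12s - 84).
So |(-2s^3 + 2s^2 + 9) + 579| = |s − 7|·|-2s^2 - 12s - 84|.
Require δ ≤ 1. Then |s − 7| < 1 gives |s| < 8, and by the triangle inequality |-2s^2 - 12s - 84| ≤ 2·8^2 + 12·8 + 84 = 308.
Hence |(-2s^3 + 2s^2 + 9) + 579| ≤ 308|s − 7| < ϵ provided |s − 7| < ϵ/308.
Choosing δ = min(1, ϵ/308) ensures both conditions, hence |(-2s^3 + 2s^2 + 9) + 579| < ϵ.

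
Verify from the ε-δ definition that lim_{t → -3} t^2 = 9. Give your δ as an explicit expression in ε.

δ = min(1, ε/7)

Let ε > 0 be given. We seek δ > 0 with 0 < |t + 3| < δ ⇒ |t^2 − 9| < ε.
Factor: t^2 − 9 = (t + 3)(t - 3), so |t^2 − 9| = |t + 3|·|t - 3|.
Restrict δ ≤ 1. Then |t + 3| < 1 gives |t| < 4, so by the triangle inequality |t - 3| ≤ 4 + 3 = 7.
Hence |t^2 − 9| ≤ 7|t + 3|, which is < ε once |t + 3| < ε/7.
Take δ = min(1, ε/7). If 0 < |t + 3| < δ then both bounds hold and |t^2 − 9| ≤ 7|t + 3| < 7·(ε/7) = ε.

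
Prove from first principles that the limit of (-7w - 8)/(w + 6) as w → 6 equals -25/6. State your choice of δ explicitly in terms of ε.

δ = min(6, (36/17)ε)

Let ε > 0 be given. We want δ > 0 with 0 < |w − 6| < δ ⇒ |(-7w - 8)/(w + 6) + 25/6| < ε.
Combining over a common denominator, (-7w - 8)/(w + 6) + 25/6 = [(-7w - 8)·12 − (-50)·(w + 6)] / [12·(w + 6)] = -34(w − 6) / (12(w + 6)).
So |(-7w - 8)/(w + 6) + 25/6| = 34|w − 6| / (12·|w + 6|).
Require δ ≤ 6, so |w + 6| ≥ |12| − |w − 6| > 12 − 6 = 6.
Hence |(-7w - 8)/(w + 6) + 25/6| < 34|w − 6|/(12·6) = (17/36)|w − 6|, which is < ε once |w − 6| < (36/17)ε.
Take δ = min(6, (36/17)ε). Then 0 < |w − 6| < δ forces both bounds, so |(-7w - 8)/(w + 6) + 25/6| < ε.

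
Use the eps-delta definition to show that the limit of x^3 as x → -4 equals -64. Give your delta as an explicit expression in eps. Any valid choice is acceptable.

delta = min(2, eps/76)

Let eps > 0. We seek delta > 0 with 0 < |x + 4| < delta ⇒ |x^3 + 64| < eps.
Factor: x^3 + 64 = (x + 4)(x^2 - 4x + 16), so |x^3 + 64| = |x + 4|·|x^2 - 4x + 16|.
Impose delta ≤ 2 so that |x| < 6; then |x^2 - 4x + 16| ≤ 76.
Hence |x^3 + 64| ≤ 76|x + 4|, which is < eps once |x + 4| < eps/76.
Take delta = min(2, eps/76). If 0 < |x + 4| < delta then both bounds hold and |x^3 + 64| ≤ 76|x + 4| < 76·(eps/76) = eps.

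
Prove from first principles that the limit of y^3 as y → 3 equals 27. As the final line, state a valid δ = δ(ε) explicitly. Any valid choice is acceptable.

Suppose ε > 0. We seek δ > 0 with 0 < |y − 3| < δ ⇒ |y^3 − 27| < ε.
Factor: y^3 − 27 = (y − 3)(y^2 + 3y + 9), so |y^3 − 27| = |y − 3|·|y^2 + 3y + 9|.
Impose δ ≤ 2 so that |y| < 5; then |y^2 + 3y + 9| ≤ 49.
Hence |y^3 − 27| ≤ 49|y − 3|, which is < ε once |y − 3| < ε/49.
Take δ = min(2, ε/49). If 0 < |y − 3| < δ then both bounds hold and |y^3 − 27| ≤ 49|y − 3| < 49·(ε/49) = ε.

δ = min(2, ε/49)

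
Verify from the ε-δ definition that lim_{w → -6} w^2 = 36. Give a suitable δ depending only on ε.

δ = min(2, ε/14)

Let ε > 0. We seek δ > 0 with 0 < |w + 6| < δ ⇒ |w^2 − 36| < ε.
Factor: w^2 − 36 = (w + 6)(w - 6), so |w^2 − 36| = |w + 6|·|w - 6|.
Impose δ ≤ 2 so that |w| < 8; then |w - 6| ≤ 14.
Hence |w^2 − 36| ≤ 14|w + 6|, which is < ε once |w + 6| < ε/14.
Take δ = min(2, ε/14). If 0 < |w + 6| < δ then both bounds hold and |w^2 − 36| ≤ 14|w + 6| < 14·(ε/14) = ε.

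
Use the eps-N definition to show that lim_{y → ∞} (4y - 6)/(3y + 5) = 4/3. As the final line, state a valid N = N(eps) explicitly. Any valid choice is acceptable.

Let eps > 0 be given. We seek N > 0 such that y > N implies |(4y - 6)/(3y + 5) − (4/3)| < eps.
(4y - 6)/(3y + 5) − (4/3) = (3(4y - 6) − 4(3y + 5)) / (3(3y + 5)) = -38/(3(3y + 5)).
For y > 0 we have 3y + 5 > 3y, so |(4y - 6)/(3y + 5) − (4/3)| = 38/(3(3y + 5)) < 38/(3·3y) = (38/9)/y.
Thus |(4y - 6)/(3y + 5) − (4/3)| < eps whenever y > (38/9)/eps.
Take N = (38/9)/eps. If y > N then |(4y - 6)/(3y + 5) − (4/3)| < (38/9)/y < eps.

N = (38/9)/eps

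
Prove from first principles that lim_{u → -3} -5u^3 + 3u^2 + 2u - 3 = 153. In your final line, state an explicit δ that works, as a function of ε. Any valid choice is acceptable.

Suppose ε > 0. We want δ > 0 such that 0 < |u + 3| < δ implies |(-5u^3 + 3u^2 + 2u - 3) − 153| < ε.
(-5u^3 + 3u^2 + 2u - 3) − 153 = -5u^3 + 3u^2 + 2u - 156 = (u + 3)(-5u^2 + 18u - 52).
So |(-5u^3 + 3u^2 + 2u - 3) − 153| = |u + 3|·|-5u^2 + 18u - 52|.
Require δ ≤ 2. Then |u + 3| < 2 gives |u| < 5, and by the triangle inequality |-5u^2 + 18u - 52| ≤ 5·5^2 + 18·5 + 52 = 267.
Hence |(-5u^3 + 3u^2 + 2u - 3) − 153| ≤ 267|u + 3| < ε provided |u + 3| < ε/267.
Choosing δ = min(2, ε/267) ensures both conditions, hence |(-5u^3 + 3u^2 + 2u - 3) − 153| < ε.

δ = min(2, ε/267)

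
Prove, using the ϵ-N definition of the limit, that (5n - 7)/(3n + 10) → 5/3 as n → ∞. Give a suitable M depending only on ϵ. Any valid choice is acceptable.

Let ϵ > 0. For n ≥ 1, |(5n - 7)/(3n + 10) − (5/3)| = |-71|/(3(3n + 10)) = 71/(3(3n + 10)).
Since 3n + 10 ≥ 3n for n ≥ 1, this is ≤ 71/(3·3n) = (71/9)/n.
So |(5n - 7)/(3n + 10) − (5/3)| < ϵ whenever n > (71/9)/ϵ.
Take M = (71/9)/ϵ. If n > M then |(5n - 7)/(3n + 10) − (5/3)| ≤ (71/9)/n < ϵ.

M = (71/9)/ϵ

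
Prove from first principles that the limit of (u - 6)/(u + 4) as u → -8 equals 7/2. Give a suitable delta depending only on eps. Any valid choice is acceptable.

delta = min(2, (4/5)eps)

Let eps > 0. We want delta > 0 with 0 < |u + 8| < delta ⇒ |(u - 6)/(u + 4) − (7/2)| < eps.
Combining over a common denominator, (u - 6)/(u + 4) − (7/2) = [(u - 6)·(-4) − (-14)·(u + 4)] / [(-4)·(u + 4)] = 10(u + 8) / ((-4)(u + 4)).
So |(u - 6)/(u + 4) − (7/2)| = 10|u + 8| / (4·|u + 4|).
Require delta ≤ 2, so |u + 4| ≥ |-4| − |u + 8| > 4 − 2 = 2.
Hence |(u - 6)/(u + 4) − (7/2)| < 10|u + 8|/(4·2) = (5/4)|u + 8|, which is < eps once |u + 8| < (4/5)eps.
Take delta = min(2, (4/5)eps). Then 0 < |u + 8| < delta forces both bounds, so |(u - 6)/(u + 4) − (7/2)| < eps.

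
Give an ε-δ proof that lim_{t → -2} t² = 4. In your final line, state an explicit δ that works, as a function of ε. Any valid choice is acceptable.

Suppose ε > 0. We seek δ > 0 with 0 < |t + 2| < δ ⇒ |t² − 4| < ε.
Factor: t² − 4 = (t + 2)(t - 2), so |t² − 4| = |t + 2|·|t - 2|.
Impose δ ≤ 1 so that |t| < 3; then |t - 2| ≤ 5.
Hence |t² − 4| ≤ 5|t + 2|, which is < ε once |t + 2| < ε/5.
Take δ = min(1, ε/5). If 0 < |t + 2| < δ then both bounds hold and |t² − 4| ≤ 5|t + 2| < 5·(ε/5) = ε.

δ = min(1, ε/5)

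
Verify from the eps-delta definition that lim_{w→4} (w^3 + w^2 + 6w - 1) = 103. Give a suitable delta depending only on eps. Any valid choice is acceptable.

delta = min(1, eps/76)

Let eps > 0. We want delta > 0 such that 0 < |w − 4| < delta implies |(w^3 + w^2 + 6w - 1) − 103| < eps.
(w^3 + w^2 + 6w - 1) − 103 = w^3 + w^2 + 6w - 104 = (w − 4)(w^2 + 5w + 26).
So |(w^3 + w^2 + 6w - 1) − 103| = |w − 4|·|w^2 + 5w + 26|.
Require delta ≤ 1. Then |w − 4| < 1 gives |w| < 5, and by the triangle inequality |w^2 + 5w + 26| ≤ 5^2 + 5·5 + 26 = 76.
Hence |(w^3 + w^2 + 6w - 1) − 103| ≤ 76|w − 4| < eps provided |w − 4| < eps/76.
Choosing delta = min(1, eps/76) ensures both conditions, hence |(w^3 + w^2 + 6w - 1) − 103| < eps.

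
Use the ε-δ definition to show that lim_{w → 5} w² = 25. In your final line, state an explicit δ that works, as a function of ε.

δ = min(1, ε/11)

Suppose ε > 0. We seek δ > 0 with 0 < |w − 5| < δ ⇒ |w² − 25| < ε.
Factor: w² − 25 = (w − 5)(w + 5), so |w² − 25| = |w − 5|·|w + 5|.
Restrict δ ≤ 1. Then |w − 5| < 1 gives |w| < 6, so by the triangle inequality |w + 5| ≤ 6 + 5 = 11.
Hence |w² − 25| ≤ 11|w − 5|, which is < ε once |w − 5| < ε/11.
Take δ = min(1, ε/11). If 0 < |w − 5| < δ then both bounds hold and |w² − 25| ≤ 11|w − 5| < 11·(ε/11) = ε.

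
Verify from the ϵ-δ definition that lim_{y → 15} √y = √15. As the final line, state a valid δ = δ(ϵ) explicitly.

Suppose ϵ > 0. We want δ > 0 such that 0 < |y − 15| < δ implies |√y − √15| < ϵ.
Rationalise: √y − √15 = (y − 15)/(√y + √15), so |√y − √15| = |y − 15|/(√y + √15).
Restrict δ ≤ 15 so that |y − 15| < 15 forces y > 0, and then √y + √15 > √15.
Hence |√y − √15| < |y − 15|/√15, which is < ϵ once |y − 15| < √15·ϵ.
Take δ = min(15, √15·ϵ). If 0 < |y − 15| < δ then y > 0 and |√y − √15| < |y − 15|/√15 < ϵ.

δ = min(15, √15·ϵ)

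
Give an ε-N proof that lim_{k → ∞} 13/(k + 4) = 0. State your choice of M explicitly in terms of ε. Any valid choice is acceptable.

M = 13/ε

Let ε > 0. For k ≥ 1, |13/(k + 4) − 0| = 13/(k + 4) ≤ 13/k.
We need 13/k < ε, i.e. k > 13/ε.
Take M = 13/ε. If k > M then |13/(k + 4)| ≤ 13/k < ε.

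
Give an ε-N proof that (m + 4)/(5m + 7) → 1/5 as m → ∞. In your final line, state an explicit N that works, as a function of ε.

Fix ε > 0. For m ≥ 1, |(m + 4)/(5m + 7) − (1/5)| = |13|/(5(5m + 7)) = 13/(5(5m + 7)).
Since 5m + 7 ≥ 5m for m ≥ 1, this is ≤ 13/(5·5m) = (13/25)/m.
So |(m + 4)/(5m + 7) − (1/5)| < ε whenever m > (13/25)/ε.
Take N = (13/25)/ε. If m > N then |(m + 4)/(5m + 7) − (1/5)| ≤ (13/25)/m < ε.

N = (13/25)/ε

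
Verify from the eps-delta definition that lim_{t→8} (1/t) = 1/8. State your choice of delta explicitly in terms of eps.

delta = min(4, 32eps)

Suppose eps > 0. We seek delta > 0 such that 0 < |t − 8| < delta implies |1/t − (1/8)| < eps.
|1/t − (1/8)| = |8 − t|/(8·|t|) = |t − 8|/(8|t|).
Require delta ≤ 4 so that |t| > 8 − 4 = 4, hence 8|t| > 32.
Then |1/t − (1/8)| < |t − 8|/32, which is < eps when |t − 8| < 32eps.
Take delta = min(4, 32eps). Then 0 < |t − 8| < delta gives both |t − 8| < 4 and |t − 8| < 32eps, so |1/t − (1/8)| < eps.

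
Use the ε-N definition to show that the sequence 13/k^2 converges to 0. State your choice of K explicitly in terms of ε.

Let ε > 0. For k ≥ 1, |13/k^2 − 0| = 13/k^2.
13/k^2 < ε ⇔ k^2 > 13/ε ⇔ k > (13/ε)^{1/2}.
Take K = (13/ε)^{1/2}. Then k > K implies 13/k^2 < ε.

K = (13/ε)^{1/2}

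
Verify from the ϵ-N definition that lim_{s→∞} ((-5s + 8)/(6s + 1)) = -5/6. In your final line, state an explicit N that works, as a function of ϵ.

Let ϵ > 0 be given. We seek N > 0 such that s > N implies |(-5s + 8)/(6s + 1) + 5/6| < ϵ.
(-5s + 8)/(6s + 1) + 5/6 = (6(-5s + 8) − (-5)(6s + 1)) / (6(6s + 1)) = 53/(6(6s + 1)).
For s > 0 we have 6s + 1 > 6s, so |(-5s + 8)/(6s + 1) + 5/6| = 53/(6(6s + 1)) < 53/(6·6s) = (53/36)/s.
Thus |(-5s + 8)/(6s + 1) + 5/6| < ϵ whenever s > (53/36)/ϵ.
Take N = (53/36)/ϵ. If s > N then |(-5s + 8)/(6s + 1) + 5/6| < (53/36)/s < ϵ.

N = (53/36)/ϵ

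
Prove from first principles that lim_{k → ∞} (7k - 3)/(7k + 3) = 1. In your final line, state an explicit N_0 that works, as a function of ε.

N_0 = (6/7)/ε

Fix ε > 0. For k ≥ 1, |(7k - 3)/(7k + 3) − 1| = |-42|/(7(7k + 3)) = 42/(7(7k + 3)).
Since 7k + 3 ≥ 7k for k ≥ 1, this is ≤ 42/(7·7k) = (6/7)/k.
So |(7k - 3)/(7k + 3) − 1| < ε whenever k > (6/7)/ε.
Take N_0 = (6/7)/ε. If k > N_0 then |(7k - 3)/(7k + 3) − 1| ≤ (6/7)/k < ε.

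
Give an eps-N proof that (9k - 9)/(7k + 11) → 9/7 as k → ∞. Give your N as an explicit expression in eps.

N = (162/49)/eps

Let eps > 0. For k ≥ 1, |(9k - 9)/(7k + 11) − (9/7)| = |-162|/(7(7k + 11)) = 162/(7(7k + 11)).
Since 7k + 11 ≥ 7k for k ≥ 1, this is ≤ 162/(7·7k) = (162/49)/k.
So |(9k - 9)/(7k + 11) − (9/7)| < eps whenever k > (162/49)/eps.
Take N = (162/49)/eps. If k > N then |(9k - 9)/(7k + 11) − (9/7)| ≤ (162/49)/k < eps.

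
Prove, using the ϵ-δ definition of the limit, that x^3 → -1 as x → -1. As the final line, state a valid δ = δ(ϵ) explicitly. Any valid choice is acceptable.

δ = min(2, ϵ/13)

Let ϵ > 0 be given. We seek δ > 0 with 0 < |x + 1| < δ ⇒ |x^3 + 1| < ϵ.
Factor: x^3 + 1 = (x + 1)(x^2 - x + 1), so |x^3 + 1| = |x + 1|·|x^2 - x + 1|.
Restrict δ ≤ 2. Then |x + 1| < 2 gives |x| < 3, so by the triangle inequality |x^2 - x + 1| ≤ 3^2 + 3 + 1 = 13.
Hence |x^3 + 1| ≤ 13|x + 1|, which is < ϵ once |x + 1| < ϵ/13.
Take δ = min(2, ϵ/13). If 0 < |x + 1| < δ then both bounds hold and |x^3 + 1| ≤ 13|x + 1| < 13·(ϵ/13) = ϵ.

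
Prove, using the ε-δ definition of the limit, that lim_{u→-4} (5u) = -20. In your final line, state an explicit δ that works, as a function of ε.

δ = ε/5

Fix ε > 0. We need δ > 0 so that 0 < |u + 4| < δ implies |(5u) + 20| < ε.
|(5u) + 20| = |5u + 20| = 5|u + 4|.
Thus it suffices that |u + 4| < ε/5.
Take δ = ε/5. If 0 < |u + 4| < δ then |(5u) + 20| = 5|u + 4| < 5·(ε/5) = ε.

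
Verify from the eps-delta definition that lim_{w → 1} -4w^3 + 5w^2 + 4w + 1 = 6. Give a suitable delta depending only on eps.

Let eps > 0. We want delta > 0 such that 0 < |w − 1| < delta implies |(-4w^3 + 5w^2 + 4w + 1) − 6| < eps.
(-4w^3 + 5w^2 + 4w + 1) − 6 = -4w^3 + 5w^2 + 4w - 5 = (w − 1)(-4w^2 + w + 5).
So |(-4w^3 + 5w^2 + 4w + 1) − 6| = |w − 1|·|-4w^2 + w + 5|.
Require delta ≤ 1. Then |w − 1| < 1 gives |w| < 2, and by the triangle inequality |-4w^2 + w + 5| ≤ 4·2^2 + 2 + 5 = 23.
Hence |(-4w^3 + 5w^2 + 4w + 1) − 6| ≤ 23|w − 1| < eps provided |w − 1| < eps/23.
Choosing delta = min(1, eps/23) ensures both conditions, hence |(-4w^3 + 5w^2 + 4w + 1) − 6| < eps.

delta = min(1, eps/23)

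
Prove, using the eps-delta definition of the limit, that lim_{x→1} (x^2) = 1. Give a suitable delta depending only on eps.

Fix eps > 0. We seek delta > 0 with 0 < |x − 1| < delta ⇒ |x^2 − 1| < eps.
Factor: x^2 − 1 = (x − 1)(x + 1), so |x^2 − 1| = |x − 1|·|x + 1|.
Impose delta ≤ 1 so that |x| < 2; then |x + 1| ≤ 3.
Hence |x^2 − 1| ≤ 3|x − 1|, which is < eps once |x − 1| < eps/3.
Take delta = min(1, eps/3). If 0 < |x − 1| < delta then both bounds hold and |x^2 − 1| ≤ 3|x − 1| < 3·(eps/3) = eps.

delta = min(1, eps/3)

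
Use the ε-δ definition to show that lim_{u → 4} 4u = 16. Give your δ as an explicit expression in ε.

δ = ε/4

Let ε > 0 be given. We need δ > 0 so that 0 < |u − 4| < δ implies |(4u) − 16| < ε.
|(4u) − 16| = |4u - 16| = 4|u − 4|.
So 4|u − 4| < ε exactly when |u − 4| < ε/4.
Choosing δ = ε/4 gives |(4u) − 16| = 4|u − 4| < ε whenever |u − 4| < δ.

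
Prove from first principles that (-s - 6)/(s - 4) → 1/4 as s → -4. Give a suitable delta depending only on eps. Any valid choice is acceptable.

delta = min(4, (16/5)eps)

Let eps > 0 be given. We want delta > 0 with 0 < |s + 4| < delta ⇒ |(-s - 6)/(s - 4) − (1/4)| < eps.
Combining over a common denominator, (-s - 6)/(s - 4) − (1/4) = [(-s - 6)·(-8) − (-2)·(s - 4)] / [(-8)·(s - 4)] = 10(s + 4) / ((-8)(s - 4)).
So |(-s - 6)/(s - 4) − (1/4)| = 10|s + 4| / (8·|s − 4|).
Require delta ≤ 4, so |s − 4| ≥ |-8| − |s + 4| > 8 − 4 = 4.
Hence |(-s - 6)/(s - 4) − (1/4)| < 10|s + 4|/(8·4) = (5/16)|s + 4|, which is < eps once |s + 4| < (16/5)eps.
Take delta = min(4, (16/5)eps). Then 0 < |s + 4| < delta forces both bounds, so |(-s - 6)/(s - 4) − (1/4)| < eps.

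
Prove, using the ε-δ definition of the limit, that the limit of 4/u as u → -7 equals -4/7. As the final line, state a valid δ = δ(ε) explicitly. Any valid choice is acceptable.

δ = min(7/2, (49/8)ε)

Fix ε > 0. We seek δ > 0 such that 0 < |u + 7| < δ implies |4/u + 4/7| < ε.
|4/u + 4/7| = 4·|-7 − u|/(7·|u|) = 4|u + 7|/(7|u|).
Restrict δ ≤ 7/2. Then |u + 7| < 7/2 gives |u| > 7/2, so 7|u| > 49/2.
Then |4/u + 4/7| < 4|u + 7|/(49/2), which is < ε when |u + 7| < (49/8)ε.
Take δ = min(7/2, (49/8)ε). Then 0 < |u + 7| < δ gives both |u + 7| < 7/2 and |u + 7| < (49/8)ε, so |4/u + 4/7| < ε.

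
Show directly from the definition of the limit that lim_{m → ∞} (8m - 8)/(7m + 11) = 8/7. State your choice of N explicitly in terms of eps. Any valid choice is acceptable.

N = (144/49)/eps

Suppose eps > 0. For m ≥ 1, |(8m - 8)/(7m + 11) − (8/7)| = |-144|/(7(7m + 11)) = 144/(7(7m + 11)).
Since 7m + 11 ≥ 7m for m ≥ 1, this is ≤ 144/(7·7m) = (144/49)/m.
So |(8m - 8)/(7m + 11) − (8/7)| < eps whenever m > (144/49)/eps.
Take N = (144/49)/eps. If m > N then |(8m - 8)/(7m + 11) − (8/7)| ≤ (144/49)/m < eps.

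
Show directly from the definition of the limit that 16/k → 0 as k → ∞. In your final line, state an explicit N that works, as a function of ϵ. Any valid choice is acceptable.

N = 16/ϵ

Suppose ϵ > 0. For k ≥ 1, |16/k − 0| = 16/(k) ≤ 16/k.
We need 16/k < ϵ, i.e. k > 16/ϵ.
Take N = 16/ϵ. If k > N then |16/k| ≤ 16/k < ϵ.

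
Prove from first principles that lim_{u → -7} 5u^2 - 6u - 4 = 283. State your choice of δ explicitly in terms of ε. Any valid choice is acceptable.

δ = min(2, ε/86)

Let ε > 0. We want δ > 0 such that 0 < |u + 7| < δ implies |(5u^2 - 6u - 4) − 283| < ε.
(5u^2 - 6u - 4) − 283 = 5u^2 - 6u - 287 = (u + 7)(5u - 41).
So |(5u^2 - 6u - 4) − 283| = |u + 7|·|5u - 41|.
Assume first that |u + 7| < 2, so |u| < 9. Then |5u - 41| ≤ 5·9 + 41 = 86.
Hence |(5u^2 - 6u - 4) − 283| ≤ 86|u + 7| < ε provided |u + 7| < ε/86.
Choosing δ = min(2, ε/86) ensures both conditions, hence |(5u^2 - 6u - 4) − 283| < ε.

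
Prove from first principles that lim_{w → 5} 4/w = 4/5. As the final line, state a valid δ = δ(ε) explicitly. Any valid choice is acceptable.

δ = min(5/2, (25/8)ε)

Fix ε > 0. We seek δ > 0 such that 0 < |w − 5| < δ implies |4/w − (4/5)| < ε.
|4/w − (4/5)| = 4·|5 − w|/(5·|w|) = 4|w − 5|/(5|w|).
Require δ ≤ 5/2 so that |w| > 5 − 5/2 = 5/2, hence 5|w| > 25/2.
Then |4/w − (4/5)| < 4|w − 5|/(25/2), which is < ε when |w − 5| < (25/8)ε.
Take δ = min(5/2, (25/8)ε). Then 0 < |w − 5| < δ gives both |w − 5| < 5/2 and |w − 5| < (25/8)ε, so |4/w − (4/5)| < ε.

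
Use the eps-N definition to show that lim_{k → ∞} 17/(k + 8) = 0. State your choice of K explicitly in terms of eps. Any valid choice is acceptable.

Suppose eps > 0. For k ≥ 1, |17/(k + 8) − 0| = 17/(k + 8) ≤ 17/k.
We need 17/k < eps, i.e. k > 17/eps.
Take K = 17/eps. If k > K then |17/(k + 8)| ≤ 17/k < eps.

K = 17/eps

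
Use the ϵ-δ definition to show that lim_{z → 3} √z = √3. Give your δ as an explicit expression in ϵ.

Let ϵ > 0 be given. We want δ > 0 such that 0 < |z − 3| < δ implies |√z − √3| < ϵ.
Rationalise: √z − √3 = (z − 3)/(√z + √3), so |√z − √3| = |z − 3|/(√z + √3).
Restrict δ ≤ 3 so that |z − 3| < 3 forces z > 0, and then √z + √3 > √3.
Hence |√z − √3| < |z − 3|/√3, which is < ϵ once |z − 3| < √3·ϵ.
Take δ = min(3, √3·ϵ). If 0 < |z − 3| < δ then z > 0 and |√z − √3| < |z − 3|/√3 < ϵ.

δ = min(3, √3·ϵ)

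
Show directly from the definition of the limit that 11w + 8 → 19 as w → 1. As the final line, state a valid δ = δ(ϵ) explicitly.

Suppose ϵ > 0. We need δ > 0 so that 0 < |w − 1| < δ implies |(11w + 8) − 19| < ϵ.
Since (11w + 8) − 19 = 11(w − 1), we have |(11w + 8) − 19| = 11|w − 1|.
So 11|w − 1| < ϵ exactly when |w − 1| < ϵ/11.
Take δ = ϵ/11. If 0 < |w − 1| < δ then |(11w + 8) − 19| = 11|w − 1| < 11·(ϵ/11) = ϵ.

δ = ϵ/11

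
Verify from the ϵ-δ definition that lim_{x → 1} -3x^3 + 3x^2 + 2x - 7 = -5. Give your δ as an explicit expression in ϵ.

δ = min(1, ϵ/14)

Let ϵ > 0. We want δ > 0 such that 0 < |x − 1| < δ implies |(-3x^3 + 3x^2 + 2x - 7) + 5| < ϵ.
(-3x^3 + 3x^2 + 2x - 7) + 5 = -3x^3 + 3x^2 + 2x - 2 = (x − 1)(-3x^2 + 2).
So |(-3x^3 + 3x^2 + 2x - 7) + 5| = |x − 1|·|-3x^2 + 2|.
Require δ ≤ 1. Then |x − 1| < 1 gives |x| < 2, and by the triangle inequality |-3x^2 + 2| ≤ 3·2^2 + 2 = 14.
Hence |(-3x^3 + 3x^2 + 2x - 7) + 5| ≤ 14|x − 1| < ϵ provided |x − 1| < ϵ/14.
Choosing δ = min(1, ϵ/14) ensures both conditions, hence |(-3x^3 + 3x^2 + 2x - 7) + 5| < ϵ.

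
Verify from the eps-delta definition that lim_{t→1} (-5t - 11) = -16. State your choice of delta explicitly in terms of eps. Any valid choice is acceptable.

delta = eps/5

Suppose eps > 0. We need delta > 0 so that 0 < |t − 1| < delta implies |(-5t - 11) + 16| < eps.
Since (-5t - 11) + 16 = -5(t − 1), we have |(-5t - 11) + 16| = 5|t − 1|.
So 5|t − 1| < eps exactly when |t − 1| < eps/5.
Take delta = eps/5. If 0 < |t − 1| < delta then |(-5t - 11) + 16| = 5|t − 1| < 5·(eps/5) = eps.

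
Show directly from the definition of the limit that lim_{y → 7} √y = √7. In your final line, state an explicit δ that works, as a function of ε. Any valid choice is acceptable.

δ = min(7, √7·ε)

Suppose ε > 0. We want δ > 0 such that 0 < |y − 7| < δ implies |√y − √7| < ε.
Rationalise: √y − √7 = (y − 7)/(√y + √7), so |√y − √7| = |y − 7|/(√y + √7).
Restrict δ ≤ 7 so that |y − 7| < 7 forces y > 0, and then √y + √7 > √7.
Hence |√y − √7| < |y − 7|/√7, which is < ε once |y − 7| < √7·ε.
Take δ = min(7, √7·ε). If 0 < |y − 7| < δ then y > 0 and |√y − √7| < |y − 7|/√7 < ε.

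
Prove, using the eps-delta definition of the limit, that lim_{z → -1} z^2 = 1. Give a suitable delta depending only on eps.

Fix eps > 0. We seek delta > 0 with 0 < |z + 1| < delta ⇒ |z^2 − 1| < eps.
Factor: z^2 − 1 = (z + 1)(z - 1), so |z^2 − 1| = |z + 1|·|z - 1|.
Impose delta ≤ 2 so that |z| < 3; then |z - 1| ≤ 4.
Hence |z^2 − 1| ≤ 4|z + 1|, which is < eps once |z + 1| < eps/4.
Take delta = min(2, eps/4). If 0 < |z + 1| < delta then both bounds hold and |z^2 − 1| ≤ 4|z + 1| < 4·(eps/4) = eps.

delta = min(2, eps/4)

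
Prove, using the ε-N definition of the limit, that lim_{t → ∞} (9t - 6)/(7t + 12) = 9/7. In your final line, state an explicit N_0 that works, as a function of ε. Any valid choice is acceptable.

Fix ε > 0. We seek N_0 > 0 such that t > N_0 implies |(9t - 6)/(7t + 12) − (9/7)| < ε.
(9t - 6)/(7t + 12) − (9/7) = (7(9t - 6) − 9(7t + 12)) / (7(7t + 12)) = -150/(7(7t + 12)).
For t > 0 we have 7t + 12 > 7t, so |(9t - 6)/(7t + 12) − (9/7)| = 150/(7(7t + 12)) < 150/(7·7t) = (150/49)/t.
Thus |(9t - 6)/(7t + 12) − (9/7)| < ε whenever t > (150/49)/ε.
Take N_0 = (150/49)/ε. If t > N_0 then |(9t - 6)/(7t + 12) − (9/7)| < (150/49)/t < ε.

N_0 = (150/49)/ε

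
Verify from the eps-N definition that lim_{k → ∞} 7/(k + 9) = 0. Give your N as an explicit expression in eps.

Suppose eps > 0. For k ≥ 1, |7/(k + 9) − 0| = 7/(k + 9) ≤ 7/k.
We need 7/k < eps, i.e. k > 7/eps.
Take N = 7/eps. If k > N then |7/(k + 9)| ≤ 7/k < eps.

N = 7/eps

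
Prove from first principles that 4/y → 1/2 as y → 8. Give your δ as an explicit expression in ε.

Let ε > 0. We seek δ > 0 such that 0 < |y − 8| < δ implies |4/y − (1/2)| < ε.
|4/y − (1/2)| = 4·|8 − y|/(8·|y|) = 4|y − 8|/(8|y|).
Restrict δ ≤ 4. Then |y − 8| < 4 gives |y| > 4, so 8|y| > 32.
Then |4/y − (1/2)| < 4|y − 8|/32, which is < ε when |y − 8| < 8ε.
Take δ = min(4, 8ε). Then 0 < |y − 8| < δ gives both |y − 8| < 4 and |y − 8| < 8ε, so |4/y − (1/2)| < ε.

δ = min(4, 8ε)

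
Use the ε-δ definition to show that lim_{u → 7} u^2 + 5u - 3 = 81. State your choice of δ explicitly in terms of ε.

δ = min(2, ε/21)

Let ε > 0 be given. We want δ > 0 such that 0 < |u − 7| < δ implies |(u^2 + 5u - 3) − 81| < ε.
(u^2 + 5u - 3) − 81 = u^2 + 5u - 84 = (u − 7)(u + 12).
So |(u^2 + 5u - 3) − 81| = |u − 7|·|u + 12|.
Assume first that |u − 7| < 2, so |u| < 9. Then |u + 12| ≤ 9 + 12 = 21.
Hence |(u^2 + 5u - 3) − 81| ≤ 21|u − 7| < ε provided |u − 7| < ε/21.
Take δ = min(2, ε/21). Then 0 < |u − 7| < δ gives both |u − 7| < 2 and |u − 7| < ε/21, so |(u^2 + 5u - 3) − 81| < ε.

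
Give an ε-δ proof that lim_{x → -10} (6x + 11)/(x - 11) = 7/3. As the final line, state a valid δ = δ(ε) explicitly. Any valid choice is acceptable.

δ = min(21/2, (63/22)ε)

Fix ε > 0. We want δ > 0 with 0 < |x + 10| < δ ⇒ |(6x + 11)/(x - 11) − (7/3)| < ε.
Combining over a common denominator, (6x + 11)/(x - 11) − (7/3) = [(6x + 11)·(-21) − (-49)·(x - 11)] / [(-21)·(x - 11)] = -77(x + 10) / ((-21)(x - 11)).
So |(6x + 11)/(x - 11) − (7/3)| = 77|x + 10| / (21·|x − 11|).
Restrict δ ≤ 21/2. Then |x + 10| < 21/2 gives |x − 11| = |(x + 10) + (-21)| ≥ 21 − 21/2 = 21/2.
Hence |(6x + 11)/(x - 11) − (7/3)| < 77|x + 10|/(21·(21/2)) = (22/63)|x + 10|, which is < ε once |x + 10| < (63/22)ε.
Take δ = min(21/2, (63/22)ε). Then 0 < |x + 10| < δ forces both bounds, so |(6x + 11)/(x - 11) − (7/3)| < ε.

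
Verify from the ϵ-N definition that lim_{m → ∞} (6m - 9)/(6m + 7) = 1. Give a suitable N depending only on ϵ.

N = (8/3)/ϵ

Let ϵ > 0. For m ≥ 1, |(6m - 9)/(6m + 7) − 1| = |-96|/(6(6m + 7)) = 96/(6(6m + 7)).
Since 6m + 7 ≥ 6m for m ≥ 1, this is ≤ 96/(6·6m) = (8/3)/m.
So |(6m - 9)/(6m + 7) − 1| < ϵ whenever m > (8/3)/ϵ.
Take N = (8/3)/ϵ. If m > N then |(6m - 9)/(6m + 7) − 1| ≤ (8/3)/m < ϵ.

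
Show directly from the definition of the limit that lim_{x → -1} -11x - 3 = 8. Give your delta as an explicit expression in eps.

Fix eps > 0. We need delta > 0 so that 0 < |x + 1| < delta implies |(-11x - 3) − 8| < eps.
|(-11x - 3) − 8| = |-11x - 11| = 11|x + 1|.
So 11|x + 1| < eps exactly when |x + 1| < eps/11.
Choosing delta = eps/11 gives |(-11x - 3) − 8| = 11|x + 1| < eps whenever |x + 1| < delta.

delta = eps/11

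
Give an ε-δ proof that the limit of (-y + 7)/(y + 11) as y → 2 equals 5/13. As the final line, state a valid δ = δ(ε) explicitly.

δ = min(13/2, (169/36)ε)

Let ε > 0. We want δ > 0 with 0 < |y − 2| < δ ⇒ |(-y + 7)/(y + 11) − (5/13)| < ε.
Combining over a common denominator, (-y + 7)/(y + 11) − (5/13) = [(-y + 7)·13 − 5·(y + 11)] / [13·(y + 11)] = -18(y − 2) / (13(y + 11)).
So |(-y + 7)/(y + 11) − (5/13)| = 18|y − 2| / (13·|y + 11|).
Require δ ≤ 13/2, so |y + 11| ≥ |13| − |y − 2| > 13 − 13/2 = 13/2.
Hence |(-y + 7)/(y + 11) − (5/13)| < 18|y − 2|/(13·(13/2)) = (36/169)|y − 2|, which is < ε once |y − 2| < (169/36)ε.
Take δ = min(13/2, (169/36)ε). Then 0 < |y − 2| < δ forces both bounds, so |(-y + 7)/(y + 11) − (5/13)| < ε.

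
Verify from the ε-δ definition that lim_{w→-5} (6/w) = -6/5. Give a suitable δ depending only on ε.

Let ε > 0 be given. We seek δ > 0 such that 0 < |w + 5| < δ implies |6/w + 6/5| < ε.
|6/w + 6/5| = 6·|-5 − w|/(5·|w|) = 6|w + 5|/(5|w|).
Require δ ≤ 5/2 so that |w| > 5 − 5/2 = 5/2, hence 5|w| > 25/2.
Then |6/w + 6/5| < 6|w + 5|/(25/2), which is < ε when |w + 5| < (25/12)ε.
Take δ = min(5/2, (25/12)ε). Then 0 < |w + 5| < δ gives both |w + 5| < 5/2 and |w + 5| < (25/12)ε, so |6/w + 6/5| < ε.

δ = min(5/2, (25/12)ε)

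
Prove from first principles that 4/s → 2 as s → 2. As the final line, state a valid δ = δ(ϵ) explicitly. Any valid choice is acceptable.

δ = min(1, (1/2)ϵ)

Fix ϵ > 0. We seek δ > 0 such that 0 < |s − 2| < δ implies |4/s − 2| < ϵ.
|4/s − 2| = 4·|2 − s|/(2·|s|) = 4|s − 2|/(2|s|).
Restrict δ ≤ 1. Then |s − 2| < 1 gives |s| > 1, so 2|s| > 2.
Then |4/s − 2| < 4|s − 2|/2, which is < ϵ when |s − 2| < (1/2)ϵ.
Take δ = min(1, (1/2)ϵ). Then 0 < |s − 2| < δ gives both |s − 2| < 1 and |s − 2| < (1/2)ϵ, so |4/s − 2| < ϵ.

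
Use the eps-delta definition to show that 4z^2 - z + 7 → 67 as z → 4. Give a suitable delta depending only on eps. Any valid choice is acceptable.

delta = min(2, eps/39)

Fix eps > 0. We want delta > 0 such that 0 < |z − 4| < delta implies |(4z^2 - z + 7) − 67| < eps.
(4z^2 - z + 7) − 67 = 4z^2 - z - 60 = (z − 4)(4z + 15).
So |(4z^2 - z + 7) − 67| = |z − 4|·|4z + 15|.
Require delta ≤ 2. Then |z − 4| < 2 gives |z| < 6, and by the triangle inequality |4z + 15| ≤ 4·6 + 15 = 39.
Hence |(4z^2 - z + 7) − 67| ≤ 39|z − 4| < eps provided |z − 4| < eps/39.
Choosing delta = min(2, eps/39) ensures both conditions, hence |(4z^2 - z + 7) − 67| < eps.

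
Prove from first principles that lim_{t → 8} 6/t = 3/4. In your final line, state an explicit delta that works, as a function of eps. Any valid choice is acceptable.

delta = min(4, (16/3)eps)

Let eps > 0 be given. We seek delta > 0 such that 0 < |t − 8| < delta implies |6/t − (3/4)| < eps.
|6/t − (3/4)| = 6·|8 − t|/(8·|t|) = 6|t − 8|/(8|t|).
Restrict delta ≤ 4. Then |t − 8| < 4 gives |t| > 4, so 8|t| > 32.
Then |6/t − (3/4)| < 6|t − 8|/32, which is < eps when |t − 8| < (16/3)eps.
Take delta = min(4, (16/3)eps). Then 0 < |t − 8| < delta gives both |t − 8| < 4 and |t − 8| < (16/3)eps, so |6/t − (3/4)| < eps.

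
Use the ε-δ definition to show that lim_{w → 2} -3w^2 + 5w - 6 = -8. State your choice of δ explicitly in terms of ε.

Suppose ε > 0. We want δ > 0 such that 0 < |w − 2| < δ implies |(-3w^2 + 5w - 6) + 8| < ε.
(-3w^2 + 5w - 6) + 8 = -3w^2 + 5w + 2 = (w − 2)(-3w - 1).
So |(-3w^2 + 5w - 6) + 8| = |w − 2|·|-3w - 1|.
Require δ ≤ 1. Then |w − 2| < 1 gives |w| < 3, and by the triangle inequality |-3w - 1| ≤ 3·3 + 1 = 10.
Hence |(-3w^2 + 5w - 6) + 8| ≤ 10|w − 2| < ε provided |w − 2| < ε/10.
Take δ = min(1, ε/10). Then 0 < |w − 2| < δ gives both |w − 2| < 1 and |w − 2| < ε/10, so |(-3w^2 + 5w - 6) + 8| < ε.

δ = min(1, ε/10)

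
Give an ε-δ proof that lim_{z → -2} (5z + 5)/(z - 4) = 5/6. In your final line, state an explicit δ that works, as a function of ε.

Let ε > 0 be given. We want δ > 0 with 0 < |z + 2| < δ ⇒ |(5z + 5)/(z - 4) − (5/6)| < ε.
Combining over a common denominator, (5z + 5)/(z - 4) − (5/6) = [(5z + 5)·(-6) − (-5)·(z - 4)] / [(-6)·(z - 4)] = -25(z + 2) / ((-6)(z - 4)).
So |(5z + 5)/(z - 4) − (5/6)| = 25|z + 2| / (6·|z − 4|).
Require δ ≤ 3, so |z − 4| ≥ |-6| − |z + 2| > 6 − 3 = 3.
Hence |(5z + 5)/(z - 4) − (5/6)| < 25|z + 2|/(6·3) = (25/18)|z + 2|, which is < ε once |z + 2| < (18/25)ε.
Take δ = min(3, (18/25)ε). Then 0 < |z + 2| < δ forces both bounds, so |(5z + 5)/(z - 4) − (5/6)| < ε.

δ = min(3, (18/25)ε)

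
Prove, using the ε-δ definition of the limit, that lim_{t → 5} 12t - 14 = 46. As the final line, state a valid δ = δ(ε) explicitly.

δ = ε/12

Let ε > 0 be given. We need δ > 0 so that 0 < |t − 5| < δ implies |(12t - 14) − 46| < ε.
|(12t - 14) − 46| = |12t - 60| = 12|t − 5|.
Thus it suffices that |t − 5| < ε/12.
Choosing δ = ε/12 gives |(12t - 14) − 46| = 12|t − 5| < ε whenever |t − 5| < δ.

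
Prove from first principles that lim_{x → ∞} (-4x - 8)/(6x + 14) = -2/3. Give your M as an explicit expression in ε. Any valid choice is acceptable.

Let ε > 0. We seek M > 0 such that x > M implies |(-4x - 8)/(6x + 14) + 2/3| < ε.
(-4x - 8)/(6x + 14) + 2/3 = (6(-4x - 8) − (-4)(6x + 14)) / (6(6x + 14)) = 8/(6(6x + 14)).
For x > 0 we have 6x + 14 > 6x, so |(-4x - 8)/(6x + 14) + 2/3| = 8/(6(6x + 14)) < 8/(6·6x) = (2/9)/x.
Thus |(-4x - 8)/(6x + 14) + 2/3| < ε whenever x > (2/9)/ε.
Take M = (2/9)/ε. If x > M then |(-4x - 8)/(6x + 14) + 2/3| < (2/9)/x < ε.

M = (2/9)/ε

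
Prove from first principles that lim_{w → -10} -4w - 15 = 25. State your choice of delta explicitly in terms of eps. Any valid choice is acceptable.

delta = eps/4

Fix eps > 0. We need delta > 0 so that 0 < |w + 10| < delta implies |(-4w - 15) − 25| < eps.
|(-4w - 15) − 25| = |-4w - 40| = 4|w + 10|.
Thus it suffices that |w + 10| < eps/4.
Choosing delta = eps/4 gives |(-4w - 15) − 25| = 4|w + 10| < eps whenever |w + 10| < delta.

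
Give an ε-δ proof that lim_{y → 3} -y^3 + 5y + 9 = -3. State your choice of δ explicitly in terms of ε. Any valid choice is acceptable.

Suppose ε > 0. We want δ > 0 such that 0 < |y − 3| < δ implies |(-y^3 + 5y + 9) + 3| < ε.
(-y^3 + 5y + 9) + 3 = -y^3 + 5y + 12 = (y − 3)(-y^2 - 3y - 4).
So |(-y^3 + 5y + 9) + 3| = |y − 3|·|-y^2 - 3y - 4|.
Assume first that |y − 3| < 2, so |y| < 5. Then |-y^2 - 3y - 4| ≤ 5^2 + 3·5 + 4 = 44.
Hence |(-y^3 + 5y + 9) + 3| ≤ 44|y − 3| < ε provided |y − 3| < ε/44.
Take δ = min(2, ε/44). Then 0 < |y − 3| < δ gives both |y − 3| < 2 and |y − 3| < ε/44, so |(-y^3 + 5y + 9) + 3| < ε.

δ = min(2, ε/44)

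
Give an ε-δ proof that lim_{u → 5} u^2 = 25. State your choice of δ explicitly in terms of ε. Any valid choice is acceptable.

Let ε > 0. We seek δ > 0 with 0 < |u − 5| < δ ⇒ |u^2 − 25| < ε.
Factor: u^2 − 25 = (u − 5)(u + 5), so |u^2 − 25| = |u − 5|·|u + 5|.
Impose δ ≤ 2 so that |u| < 7; then |u + 5| ≤ 12.
Hence |u^2 − 25| ≤ 12|u − 5|, which is < ε once |u − 5| < ε/12.
Take δ = min(2, ε/12). If 0 < |u − 5| < δ then both bounds hold and |u^2 − 25| ≤ 12|u − 5| < 12·(ε/12) = ε.

δ = min(2, ε/12)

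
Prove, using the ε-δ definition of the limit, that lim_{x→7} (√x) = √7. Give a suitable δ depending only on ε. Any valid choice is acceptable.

δ = min(7, √7·ε)

Let ε > 0 be given. We want δ > 0 such that 0 < |x − 7| < δ implies |√x − √7| < ε.
Rationalise: √x − √7 = (x − 7)/(√x + √7), so |√x − √7| = |x − 7|/(√x + √7).
Restrict δ ≤ 7 so that |x − 7| < 7 forces x > 0, and then √x + √7 > √7.
Hence |√x − √7| < |x − 7|/√7, which is < ε once |x − 7| < √7·ε.
Take δ = min(7, √7·ε). If 0 < |x − 7| < δ then x > 0 and |√x − √7| < |x − 7|/√7 < ε.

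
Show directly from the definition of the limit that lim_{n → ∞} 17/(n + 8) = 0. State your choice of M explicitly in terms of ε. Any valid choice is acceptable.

M = 17/ε

Suppose ε > 0. For n ≥ 1, |17/(n + 8) − 0| = 17/(n + 8) ≤ 17/n.
We need 17/n < ε, i.e. n > 17/ε.
Take M = 17/ε. If n > M then |17/(n + 8)| ≤ 17/n < ε.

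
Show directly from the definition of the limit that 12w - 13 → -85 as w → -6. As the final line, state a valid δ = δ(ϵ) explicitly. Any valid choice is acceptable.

δ = ϵ/12

Suppose ϵ > 0. We need δ > 0 so that 0 < |w + 6| < δ implies |(12w - 13) + 85| < ϵ.
|(12w - 13) + 85| = |12w + 72| = 12|w + 6|.
So 12|w + 6| < ϵ exactly when |w + 6| < ϵ/12.
Choosing δ = ϵ/12 gives |(12w - 13) + 85| = 12|w + 6| < ϵ whenever |w + 6| < δ.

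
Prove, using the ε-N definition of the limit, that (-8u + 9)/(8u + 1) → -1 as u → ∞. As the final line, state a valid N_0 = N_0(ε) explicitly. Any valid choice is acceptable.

N_0 = (5/4)/ε

Fix ε > 0. We seek N_0 > 0 such that u > N_0 implies |(-8u + 9)/(8u + 1) + 1| < ε.
(-8u + 9)/(8u + 1) + 1 = (8(-8u + 9) − (-8)(8u + 1)) / (8(8u + 1)) = 80/(8(8u + 1)).
For u > 0 we have 8u + 1 > 8u, so |(-8u + 9)/(8u + 1) + 1| = 80/(8(8u + 1)) < 80/(8·8u) = (5/4)/u.
Thus |(-8u + 9)/(8u + 1) + 1| < ε whenever u > (5/4)/ε.
Take N_0 = (5/4)/ε. If u > N_0 then |(-8u + 9)/(8u + 1) + 1| < (5/4)/u < ε.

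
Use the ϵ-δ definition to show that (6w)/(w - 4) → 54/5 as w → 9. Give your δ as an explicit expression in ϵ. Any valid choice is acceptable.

Suppose ϵ > 0. We want δ > 0 with 0 < |w − 9| < δ ⇒ |(6w)/(w - 4) − (54/5)| < ϵ.
Combining over a common denominator, (6w)/(w - 4) − (54/5) = [(6w)·5 − 54·(w - 4)] / [5·(w - 4)] = -24(w − 9) / (5(w - 4)).
So |(6w)/(w - 4) − (54/5)| = 24|w − 9| / (5·|w − 4|).
Require δ ≤ 5/2, so |w − 4| ≥ |5| − |w − 9| > 5 − 5/2 = 5/2.
Hence |(6w)/(w - 4) − (54/5)| < 24|w − 9|/(5·(5/2)) = (48/25)|w − 9|, which is < ϵ once |w − 9| < (25/48)ϵ.
Take δ = min(5/2, (25/48)ϵ). Then 0 < |w − 9| < δ forces both bounds, so |(6w)/(w - 4) − (54/5)| < ϵ.

δ = min(5/2, (25/48)ϵ)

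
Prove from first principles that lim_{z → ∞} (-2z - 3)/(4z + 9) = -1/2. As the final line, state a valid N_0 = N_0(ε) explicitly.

Suppose ε > 0. We seek N_0 > 0 such that z > N_0 implies |(-2z - 3)/(4z + 9) + 1/2| < ε.
(-2z - 3)/(4z + 9) + 1/2 = (4(-2z - 3) − (-2)(4z + 9)) / (4(4z + 9)) = 6/(4(4z + 9)).
For z > 0 we have 4z + 9 > 4z, so |(-2z - 3)/(4z + 9) + 1/2| = 6/(4(4z + 9)) < 6/(4·4z) = (3/8)/z.
Thus |(-2z - 3)/(4z + 9) + 1/2| < ε whenever z > (3/8)/ε.
Take N_0 = (3/8)/ε. If z > N_0 then |(-2z - 3)/(4z + 9) + 1/2| < (3/8)/z < ε.

N_0 = (3/8)/ε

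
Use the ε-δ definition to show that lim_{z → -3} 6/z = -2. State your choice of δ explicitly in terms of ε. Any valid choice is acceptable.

δ = min(3/2, (3/4)ε)

Suppose ε > 0. We seek δ > 0 such that 0 < |z + 3| < δ implies |6/z + 2| < ε.
|6/z + 2| = 6·|-3 − z|/(3·|z|) = 6|z + 3|/(3|z|).
Restrict δ ≤ 3/2. Then |z + 3| < 3/2 gives |z| > 3/2, so 3|z| > 9/2.
Then |6/z + 2| < 6|z + 3|/(9/2), which is < ε when |z + 3| < (3/4)ε.
Take δ = min(3/2, (3/4)ε). Then 0 < |z + 3| < δ gives both |z + 3| < 3/2 and |z + 3| < (3/4)ε, so |6/z + 2| < ε.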